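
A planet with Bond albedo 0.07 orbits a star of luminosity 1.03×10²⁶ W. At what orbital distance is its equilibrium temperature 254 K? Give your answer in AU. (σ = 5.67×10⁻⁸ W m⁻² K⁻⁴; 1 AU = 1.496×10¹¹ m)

d ≈ 0.601 AU

From T_eq⁴ = L(1−A)/(16πσd²): d = √[L(1−A)/(16πσT_eq⁴)].
d = √[1.03×10²⁶ × 0.93 / (16π × 5.67×10⁻⁸ × (254)⁴)] = 8.99×10¹⁰ m = 0.601 AU.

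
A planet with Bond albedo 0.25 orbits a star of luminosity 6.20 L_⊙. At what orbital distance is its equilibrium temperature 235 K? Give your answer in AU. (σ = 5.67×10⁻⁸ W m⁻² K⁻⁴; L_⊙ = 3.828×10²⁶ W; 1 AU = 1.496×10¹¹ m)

d ≈ 3.02 AU

L = 6.20 × 3.828×10²⁶ = 2.37×10²⁷ W.
From T_eq⁴ = L(1−A)/(16πσd²): d = √[L(1−A)/(16πσT_eq⁴)].
d = √[2.37×10²⁷ × 0.75 / (16π × 5.67×10⁻⁸ × (235)⁴)] = 4.53×10¹¹ m = 3.02 AU.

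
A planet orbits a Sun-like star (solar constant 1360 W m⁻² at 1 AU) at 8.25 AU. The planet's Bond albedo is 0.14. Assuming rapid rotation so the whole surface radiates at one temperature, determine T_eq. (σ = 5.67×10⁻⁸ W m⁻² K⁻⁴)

T_eq ≈ 93.3 K

Flux at 8.25 AU: S = 1360/8.25² = 20.0 W m⁻².
Energy balance: absorbed = emitted ⇒ πR²·S(1−A) = 4πR²·σT_eq⁴, so T_eq⁴ = S(1−A)/(4σ).
T_eq = [20.0 × 0.86 / (4 × 5.67×10⁻⁸)]^(1/4) = (7.58×10⁷)^(1/4) = 93.3 K.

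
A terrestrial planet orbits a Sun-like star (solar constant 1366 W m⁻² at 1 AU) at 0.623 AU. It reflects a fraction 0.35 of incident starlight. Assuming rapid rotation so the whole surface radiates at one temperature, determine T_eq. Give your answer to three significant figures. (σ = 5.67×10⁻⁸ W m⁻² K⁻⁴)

T_eq ≈ 317 K

Flux at 0.623 AU: S = 1366/0.623² = 3520 W m⁻².
Energy balance: absorbed = emitted ⇒ πR²·S(1−A) = 4πR²·σT_eq⁴, so T_eq⁴ = S(1−A)/(4σ).
T_eq = [3520 × 0.65 / (4 × 5.67×10⁻⁸)]^(1/4) = (1.01×10¹⁰)^(1/4) = 317 K.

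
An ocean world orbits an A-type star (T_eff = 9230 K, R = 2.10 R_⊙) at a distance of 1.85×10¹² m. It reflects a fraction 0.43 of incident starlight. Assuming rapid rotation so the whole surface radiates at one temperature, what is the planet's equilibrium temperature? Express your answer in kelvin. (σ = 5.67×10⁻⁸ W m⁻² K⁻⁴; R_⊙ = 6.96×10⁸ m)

R_⋆ = 2.10 × 6.96×10⁸ = 1.46×10⁹ m.
L = 4πR_⋆²σT_⋆⁴ = 4π(1.46×10⁹)² × 5.67×10⁻⁸ × (9230)⁴ = 1.10×10²⁸ W.
S = L/(4πd²) = 257 W m⁻².
Energy balance: absorbed = emitted ⇒ πR²·S(1−A) = 4πR²·σT_eq⁴, so T_eq⁴ = S(1−A)/(4σ).
T_eq = [257 × 0.57 / (4 × 5.67×10⁻⁸)]^(1/4) = (6.46×10⁸)^(1/4) = 159 K.

T_eq ≈ 159 K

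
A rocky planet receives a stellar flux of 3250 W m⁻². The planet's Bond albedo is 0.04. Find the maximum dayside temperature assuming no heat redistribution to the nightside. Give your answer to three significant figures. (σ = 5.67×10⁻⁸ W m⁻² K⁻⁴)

T_ss ≈ 484 K

With no redistribution each surface element balances locally: S(1−A) = σT⁴.
T = [3250 × 0.96 / 5.67×10⁻⁸]^(1/4) = (5.50×10¹⁰)^(1/4) = 484 K.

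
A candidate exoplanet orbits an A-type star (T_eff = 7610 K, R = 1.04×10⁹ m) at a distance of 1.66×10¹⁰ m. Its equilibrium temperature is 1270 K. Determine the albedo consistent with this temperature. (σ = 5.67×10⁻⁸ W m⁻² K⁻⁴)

A ≈ 0.21

L = 4πR_⋆²σT_⋆⁴ = 4π(1.04×10⁹)² × 5.67×10⁻⁸ × (7610)⁴ = 2.58×10²⁷ W.
S = L/(4πd²) = 7.46×10⁵ W m⁻².
From T_eq⁴ = S(1−A)/(4σ): 1−A = 4σT_eq⁴/S.
1−A = 4 × 5.67×10⁻⁸ × (1270)⁴ / 7.46×10⁵ = 0.790.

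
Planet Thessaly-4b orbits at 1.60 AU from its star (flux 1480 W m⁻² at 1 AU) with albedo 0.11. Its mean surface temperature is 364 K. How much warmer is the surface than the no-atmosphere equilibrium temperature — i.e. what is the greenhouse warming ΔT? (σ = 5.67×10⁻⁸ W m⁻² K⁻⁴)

S = 1480/1.60² = 578.1 W m⁻².
T_eq = [S(1−A)/(4σ)]^(1/4) = [578.1×0.89/(4×5.67×10⁻⁸)]^(1/4) = 218.2 K.
ΔT = T_surf − T_eq = 364 − 218.2.

ΔT ≈ 145.8 K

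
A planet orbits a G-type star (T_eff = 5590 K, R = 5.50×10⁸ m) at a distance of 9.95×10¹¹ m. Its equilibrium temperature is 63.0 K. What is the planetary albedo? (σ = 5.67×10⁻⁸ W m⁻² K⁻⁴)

A ≈ 0.79

L = 4πR_⋆²σT_⋆⁴ = 4π(5.50×10⁸)² × 5.67×10⁻⁸ × (5590)⁴ = 2.10×10²⁶ W.
S = L/(4πd²) = 16.9 W m⁻².
From T_eq⁴ = S(1−A)/(4σ): 1−A = 4σT_eq⁴/S.
1−A = 4 × 5.67×10⁻⁸ × (63.0)⁴ / 16.9 = 0.211.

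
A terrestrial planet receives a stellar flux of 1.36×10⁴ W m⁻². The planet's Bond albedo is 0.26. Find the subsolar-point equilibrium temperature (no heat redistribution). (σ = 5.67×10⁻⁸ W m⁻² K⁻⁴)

T_ss ≈ 649 K

At the subsolar point the surface absorbs S(1−A) and emits σT⁴ per unit area — no factor of 4, since only the local patch is in balance.
T = [1.36×10⁴ × 0.74 / 5.67×10⁻⁸]^(1/4) = (1.77×10¹¹)^(1/4) = 649 K.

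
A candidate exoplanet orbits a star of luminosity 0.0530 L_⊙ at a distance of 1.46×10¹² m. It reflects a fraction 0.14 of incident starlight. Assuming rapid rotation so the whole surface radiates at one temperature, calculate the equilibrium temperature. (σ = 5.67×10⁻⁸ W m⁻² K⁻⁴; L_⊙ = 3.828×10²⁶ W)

L = 0.0530 × 3.828×10²⁶ = 2.03×10²⁵ W.
Flux: S = L/(4πd²) = 2.03×10²⁵/(4π×(1.46×10¹²)²) = 0.757 W m⁻².
Energy balance: absorbed = emitted ⇒ πR²·S(1−A) = 4πR²·σT_eq⁴, so T_eq⁴ = S(1−A)/(4σ).
T_eq = [0.757 × 0.86 / (4 × 5.67×10⁻⁸)]^(1/4) = (2.87×10⁶)^(1/4) = 41.2 K.

T_eq ≈ 41.2 K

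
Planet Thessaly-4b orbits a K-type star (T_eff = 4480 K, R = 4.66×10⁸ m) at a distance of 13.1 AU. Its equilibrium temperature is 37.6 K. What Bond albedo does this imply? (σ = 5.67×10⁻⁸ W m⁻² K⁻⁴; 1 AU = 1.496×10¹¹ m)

d = 13.1 AU = 1.96×10¹² m.
L = 4πR_⋆²σT_⋆⁴ = 4π(4.66×10⁸)² × 5.67×10⁻⁸ × (4480)⁴ = 6.23×10²⁵ W.
S = L/(4πd²) = 1.29 W m⁻².
From T_eq⁴ = S(1−A)/(4σ): 1−A = 4σT_eq⁴/S.
1−A = 4 × 5.67×10⁻⁸ × (37.6)⁴ / 1.29 = 0.351.

A ≈ 0.65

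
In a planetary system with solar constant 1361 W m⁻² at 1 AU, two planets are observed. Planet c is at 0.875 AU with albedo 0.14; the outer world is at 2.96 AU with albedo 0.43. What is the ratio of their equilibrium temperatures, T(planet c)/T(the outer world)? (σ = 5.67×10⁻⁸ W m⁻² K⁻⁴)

T₁/T₂ ≈ 2.038

T_eq = [S₀(1−A)/(4σd²)]^(1/4), so T ∝ (1−A)^(1/4) / √d.
T₁ = [1361×0.86/(4×5.67×10⁻⁸×0.875²)]^(1/4) = 286.53 K.
T₂ = [1361×0.57/(4×5.67×10⁻⁸×2.96²)]^(1/4) = 140.56 K.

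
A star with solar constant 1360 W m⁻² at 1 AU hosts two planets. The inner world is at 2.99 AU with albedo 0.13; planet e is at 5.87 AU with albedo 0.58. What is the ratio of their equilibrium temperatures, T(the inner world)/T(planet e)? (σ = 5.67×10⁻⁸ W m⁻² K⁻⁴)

T_eq = [S₀(1−A)/(4σd²)]^(1/4), so T ∝ (1−A)^(1/4) / √d.
T₁ = [1360×0.87/(4×5.67×10⁻⁸×2.99²)]^(1/4) = 155.42 K.
T₂ = [1360×0.42/(4×5.67×10⁻⁸×5.87²)]^(1/4) = 92.46 K.

T₁/T₂ ≈ 1.681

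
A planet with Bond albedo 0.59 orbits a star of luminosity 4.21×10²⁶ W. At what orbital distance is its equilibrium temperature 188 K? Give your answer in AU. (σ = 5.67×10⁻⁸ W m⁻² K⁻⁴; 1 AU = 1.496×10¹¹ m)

From T_eq⁴ = L(1−A)/(16πσd²): d = √[L(1−A)/(16πσT_eq⁴)].
d = √[4.21×10²⁶ × 0.41 / (16π × 5.67×10⁻⁸ × (188)⁴)] = 2.20×10¹¹ m = 1.47 AU.

d ≈ 1.47 AU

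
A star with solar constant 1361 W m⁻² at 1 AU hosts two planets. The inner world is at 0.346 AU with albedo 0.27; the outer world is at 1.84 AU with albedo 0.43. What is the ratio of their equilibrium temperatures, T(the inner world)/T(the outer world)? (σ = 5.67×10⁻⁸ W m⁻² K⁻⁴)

T₁/T₂ ≈ 2.453

T_eq = [S₀(1−A)/(4σd²)]^(1/4), so T ∝ (1−A)^(1/4) / √d.
T₁ = [1361×0.73/(4×5.67×10⁻⁸×0.346²)]^(1/4) = 437.37 K.
T₂ = [1361×0.57/(4×5.67×10⁻⁸×1.84²)]^(1/4) = 178.28 K.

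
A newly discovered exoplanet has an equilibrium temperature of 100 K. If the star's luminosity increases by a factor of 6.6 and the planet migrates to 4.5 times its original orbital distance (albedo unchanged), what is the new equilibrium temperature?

T_eq ≈ 75.6 K

T_eq ∝ L^(1/4) · d^(−1/2).
T′ = 100 × 6.6^(1/4) / 4.5^(1/2) = 75.6 K.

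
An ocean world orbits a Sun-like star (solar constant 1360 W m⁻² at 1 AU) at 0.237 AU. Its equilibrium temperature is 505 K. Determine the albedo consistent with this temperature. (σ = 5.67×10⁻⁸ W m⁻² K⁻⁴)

Flux at 0.237 AU: S = 1360/0.237² = 2.42×10⁴ W m⁻².
From T_eq⁴ = S(1−A)/(4σ): 1−A = 4σT_eq⁴/S.
1−A = 4 × 5.67×10⁻⁸ × (505)⁴ / 2.42×10⁴ = 0.609.

A ≈ 0.39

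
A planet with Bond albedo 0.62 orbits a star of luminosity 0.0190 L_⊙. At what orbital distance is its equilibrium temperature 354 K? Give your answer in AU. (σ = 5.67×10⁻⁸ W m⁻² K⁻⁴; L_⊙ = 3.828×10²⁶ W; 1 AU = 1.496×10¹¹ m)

L = 0.0190 × 3.828×10²⁶ = 7.27×10²⁴ W.
From T_eq⁴ = L(1−A)/(16πσd²): d = √[L(1−A)/(16πσT_eq⁴)].
d = √[7.27×10²⁴ × 0.38 / (16π × 5.67×10⁻⁸ × (354)⁴)] = 7.86×10⁹ m = 0.0525 AU.

d ≈ 0.0525 AU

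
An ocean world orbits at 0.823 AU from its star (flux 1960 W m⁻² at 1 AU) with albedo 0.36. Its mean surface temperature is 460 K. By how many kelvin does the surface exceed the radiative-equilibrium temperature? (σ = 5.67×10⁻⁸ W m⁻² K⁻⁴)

S = 1960/0.823² = 2894 W m⁻².
T_eq = [S(1−A)/(4σ)]^(1/4) = [2894×0.64/(4×5.67×10⁻⁸)]^(1/4) = 300.6 K.
ΔT = T_surf − T_eq = 460 − 300.6.

ΔT ≈ 159.4 K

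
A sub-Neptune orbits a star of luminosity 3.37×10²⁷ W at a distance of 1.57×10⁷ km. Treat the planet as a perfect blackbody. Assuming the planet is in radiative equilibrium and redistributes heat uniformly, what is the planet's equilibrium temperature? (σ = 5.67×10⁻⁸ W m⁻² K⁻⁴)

T_eq ≈ 1480 K

d = 1.57×10⁷ km = 1.57×10¹⁰ m.
Flux: S = L/(4πd²) = 3.37×10²⁷/(4π×(1.57×10¹⁰)²) = 1.09×10⁶ W m⁻².
Energy balance: absorbed = emitted ⇒ πR²·S(1−A) = 4πR²·σT_eq⁴, so T_eq⁴ = S(1−A)/(4σ).
T_eq = [1.09×10⁶ × 1.00 / (4 × 5.67×10⁻⁸)]^(1/4) = (4.80×10¹²)^(1/4) = 1480 K.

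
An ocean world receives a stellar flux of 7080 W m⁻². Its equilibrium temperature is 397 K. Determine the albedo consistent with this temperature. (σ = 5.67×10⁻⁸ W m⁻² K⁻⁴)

From T_eq⁴ = S(1−A)/(4σ): 1−A = 4σT_eq⁴/S.
1−A = 4 × 5.67×10⁻⁸ × (397)⁴ / 7080 = 0.796.

A ≈ 0.20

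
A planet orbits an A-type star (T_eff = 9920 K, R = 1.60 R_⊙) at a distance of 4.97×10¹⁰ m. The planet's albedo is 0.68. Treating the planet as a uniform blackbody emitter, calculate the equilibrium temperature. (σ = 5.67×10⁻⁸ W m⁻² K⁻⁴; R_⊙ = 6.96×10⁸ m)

R_⋆ = 1.60 × 6.96×10⁸ = 1.11×10⁹ m.
L = 4πR_⋆²σT_⋆⁴ = 4π(1.11×10⁹)² × 5.67×10⁻⁸ × (9920)⁴ = 8.56×10²⁷ W.
S = L/(4πd²) = 2.76×10⁵ W m⁻².
Energy balance: absorbed = emitted ⇒ πR²·S(1−A) = 4πR²·σT_eq⁴, so T_eq⁴ = S(1−A)/(4σ).
T_eq = [2.76×10⁵ × 0.32 / (4 × 5.67×10⁻⁸)]^(1/4) = (3.89×10¹¹)^(1/4) = 790 K.

T_eq ≈ 790 K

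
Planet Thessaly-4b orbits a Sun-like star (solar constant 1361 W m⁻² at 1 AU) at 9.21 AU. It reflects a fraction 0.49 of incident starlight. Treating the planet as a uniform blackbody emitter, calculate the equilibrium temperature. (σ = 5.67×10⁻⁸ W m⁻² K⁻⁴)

T_eq ≈ 77.5 K

Flux at 9.21 AU: S = 1361/9.21² = 16.0 W m⁻².
Energy balance: absorbed = emitted ⇒ πR²·S(1−A) = 4πR²·σT_eq⁴, so T_eq⁴ = S(1−A)/(4σ).
T_eq = [16.0 × 0.51 / (4 × 5.67×10⁻⁸)]^(1/4) = (3.61×10⁷)^(1/4) = 77.5 K.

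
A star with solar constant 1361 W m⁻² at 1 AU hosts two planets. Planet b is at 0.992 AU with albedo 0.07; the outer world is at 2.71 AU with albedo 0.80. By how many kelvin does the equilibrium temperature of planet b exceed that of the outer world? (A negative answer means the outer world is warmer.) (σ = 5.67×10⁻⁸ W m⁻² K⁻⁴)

T_eq = [S₀(1−A)/(4σd²)]^(1/4), so T ∝ (1−A)^(1/4) / √d.
T₁ = [1361×0.93/(4×5.67×10⁻⁸×0.992²)]^(1/4) = 274.42 K.
T₂ = [1361×0.20/(4×5.67×10⁻⁸×2.71²)]^(1/4) = 113.06 K.

ΔT ≈ 161.4 K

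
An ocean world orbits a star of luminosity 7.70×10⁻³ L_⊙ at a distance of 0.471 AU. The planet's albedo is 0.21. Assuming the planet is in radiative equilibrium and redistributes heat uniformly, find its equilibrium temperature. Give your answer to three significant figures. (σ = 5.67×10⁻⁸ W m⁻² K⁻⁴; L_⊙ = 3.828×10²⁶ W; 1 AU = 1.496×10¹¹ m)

d = 0.471 AU = 7.05×10¹⁰ m.
L = 7.70×10⁻³ × 3.828×10²⁶ = 2.95×10²⁴ W.
Flux: S = L/(4πd²) = 2.95×10²⁴/(4π×(7.05×10¹⁰)²) = 47.2 W m⁻².
Energy balance: absorbed = emitted ⇒ πR²·S(1−A) = 4πR²·σT_eq⁴, so T_eq⁴ = S(1−A)/(4σ).
T_eq = [47.2 × 0.79 / (4 × 5.67×10⁻⁸)]^(1/4) = (1.65×10⁸)^(1/4) = 113 K.

T_eq ≈ 113 K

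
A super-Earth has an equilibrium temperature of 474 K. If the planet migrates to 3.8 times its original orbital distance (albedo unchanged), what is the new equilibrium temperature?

T_eq ∝ L^(1/4) · d^(−1/2).
T′ = 474 / 3.8^(1/2) = 243 K.

T_eq ≈ 243 K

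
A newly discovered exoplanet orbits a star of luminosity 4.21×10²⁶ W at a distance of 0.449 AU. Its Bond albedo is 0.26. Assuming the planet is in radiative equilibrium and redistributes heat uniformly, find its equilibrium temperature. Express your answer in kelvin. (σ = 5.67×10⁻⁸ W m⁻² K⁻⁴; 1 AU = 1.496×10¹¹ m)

d = 0.449 AU = 6.72×10¹⁰ m.
Flux: S = L/(4πd²) = 4.21×10²⁶/(4π×(6.72×10¹⁰)²) = 7430 W m⁻².
Energy balance: absorbed = emitted ⇒ πR²·S(1−A) = 4πR²·σT_eq⁴, so T_eq⁴ = S(1−A)/(4σ).
T_eq = [7430 × 0.74 / (4 × 5.67×10⁻⁸)]^(1/4) = (2.42×10¹⁰)^(1/4) = 395 K.

T_eq ≈ 395 K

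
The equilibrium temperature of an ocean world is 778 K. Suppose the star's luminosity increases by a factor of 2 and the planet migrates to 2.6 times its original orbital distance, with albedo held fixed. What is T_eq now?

T_eq ≈ 574 K

T_eq ∝ L^(1/4) · d^(−1/2).
T′ = 778 × 2^(1/4) / 2.6^(1/2) = 574 K.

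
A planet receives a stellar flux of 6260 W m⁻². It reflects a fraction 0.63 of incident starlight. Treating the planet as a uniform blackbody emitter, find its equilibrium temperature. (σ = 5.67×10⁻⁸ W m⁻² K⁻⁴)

T_eq ≈ 318 K

Energy balance: absorbed = emitted ⇒ πR²·S(1−A) = 4πR²·σT_eq⁴, so T_eq⁴ = S(1−A)/(4σ).
T_eq = [6260 × 0.37 / (4 × 5.67×10⁻⁸)]^(1/4) = (1.02×10¹⁰)^(1/4) = 318 K.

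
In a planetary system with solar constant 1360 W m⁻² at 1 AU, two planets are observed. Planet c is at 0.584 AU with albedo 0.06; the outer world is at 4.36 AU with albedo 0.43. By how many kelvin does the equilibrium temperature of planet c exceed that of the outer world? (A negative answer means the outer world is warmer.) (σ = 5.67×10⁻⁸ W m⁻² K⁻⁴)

T_eq = [S₀(1−A)/(4σd²)]^(1/4), so T ∝ (1−A)^(1/4) / √d.
T₁ = [1360×0.94/(4×5.67×10⁻⁸×0.584²)]^(1/4) = 358.55 K.
T₂ = [1360×0.57/(4×5.67×10⁻⁸×4.36²)]^(1/4) = 115.80 K.

ΔT ≈ 242.8 K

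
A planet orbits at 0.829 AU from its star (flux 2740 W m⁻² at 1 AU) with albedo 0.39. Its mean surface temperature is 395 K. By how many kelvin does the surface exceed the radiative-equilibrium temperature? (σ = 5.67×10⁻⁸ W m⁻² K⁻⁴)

ΔT ≈ 73.2 K

S = 2740/0.829² = 3987 W m⁻².
T_eq = [S(1−A)/(4σ)]^(1/4) = [3987×0.61/(4×5.67×10⁻⁸)]^(1/4) = 321.8 K.
ΔT = T_surf − T_eq = 395 − 321.8.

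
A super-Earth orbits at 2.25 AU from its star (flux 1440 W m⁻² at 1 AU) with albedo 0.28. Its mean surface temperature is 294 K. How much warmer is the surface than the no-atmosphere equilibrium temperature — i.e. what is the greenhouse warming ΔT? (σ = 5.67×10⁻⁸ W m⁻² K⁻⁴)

S = 1440/2.25² = 284.4 W m⁻².
T_eq = [S(1−A)/(4σ)]^(1/4) = [284.4×0.72/(4×5.67×10⁻⁸)]^(1/4) = 173.3 K.
ΔT = T_surf − T_eq = 294 − 173.3.

ΔT ≈ 120.7 K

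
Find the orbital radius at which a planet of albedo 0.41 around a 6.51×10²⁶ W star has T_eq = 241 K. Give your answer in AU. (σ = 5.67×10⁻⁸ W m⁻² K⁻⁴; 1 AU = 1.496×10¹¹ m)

d ≈ 1.34 AU

From T_eq⁴ = L(1−A)/(16πσd²): d = √[L(1−A)/(16πσT_eq⁴)].
d = √[6.51×10²⁶ × 0.59 / (16π × 5.67×10⁻⁸ × (241)⁴)] = 2.00×10¹¹ m = 1.34 AU.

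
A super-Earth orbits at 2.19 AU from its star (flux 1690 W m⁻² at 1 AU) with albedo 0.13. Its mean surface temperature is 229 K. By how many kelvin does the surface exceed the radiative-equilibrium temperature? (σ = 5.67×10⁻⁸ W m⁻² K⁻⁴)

S = 1690/2.19² = 352.4 W m⁻².
T_eq = [S(1−A)/(4σ)]^(1/4) = [352.4×0.87/(4×5.67×10⁻⁸)]^(1/4) = 191.7 K.
ΔT = T_surf − T_eq = 229 − 191.7.

ΔT ≈ 37.3 K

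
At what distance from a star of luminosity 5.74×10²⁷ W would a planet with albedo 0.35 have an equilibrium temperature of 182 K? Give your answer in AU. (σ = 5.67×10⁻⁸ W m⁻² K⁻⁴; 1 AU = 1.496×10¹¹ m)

d ≈ 7.30 AU

From T_eq⁴ = L(1−A)/(16πσd²): d = √[L(1−A)/(16πσT_eq⁴)].
d = √[5.74×10²⁷ × 0.65 / (16π × 5.67×10⁻⁸ × (182)⁴)] = 1.09×10¹² m = 7.30 AU.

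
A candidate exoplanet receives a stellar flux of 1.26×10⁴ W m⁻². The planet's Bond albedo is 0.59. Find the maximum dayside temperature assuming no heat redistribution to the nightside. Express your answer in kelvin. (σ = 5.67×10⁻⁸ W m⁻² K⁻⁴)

With no redistribution each surface element balances locally: S(1−A) = σT⁴.
T = [1.26×10⁴ × 0.41 / 5.67×10⁻⁸]^(1/4) = (9.11×10¹⁰)^(1/4) = 549 K.

T_ss ≈ 549 K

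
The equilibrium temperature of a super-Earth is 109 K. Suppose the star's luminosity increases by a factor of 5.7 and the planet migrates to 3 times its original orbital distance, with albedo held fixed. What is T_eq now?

T_eq ≈ 97.2 K

T_eq ∝ L^(1/4) · d^(−1/2).
T′ = 109 × 5.7^(1/4) / 3^(1/2) = 97.2 K.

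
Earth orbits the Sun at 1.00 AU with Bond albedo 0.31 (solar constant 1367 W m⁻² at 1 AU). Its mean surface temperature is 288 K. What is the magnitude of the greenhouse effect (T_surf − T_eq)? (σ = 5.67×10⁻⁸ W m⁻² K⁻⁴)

S = 1367/1.00² = 1367 W m⁻².
T_eq = [S(1−A)/(4σ)]^(1/4) = [1367×0.69/(4×5.67×10⁻⁸)]^(1/4) = 253.9 K.
ΔT = T_surf − T_eq = 288 − 253.9.

ΔT ≈ 34.1 K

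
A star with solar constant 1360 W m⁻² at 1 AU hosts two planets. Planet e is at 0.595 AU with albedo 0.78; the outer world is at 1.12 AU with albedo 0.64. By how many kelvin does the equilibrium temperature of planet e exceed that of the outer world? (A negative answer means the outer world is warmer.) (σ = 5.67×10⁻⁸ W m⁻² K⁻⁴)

T_eq = [S₀(1−A)/(4σd²)]^(1/4), so T ∝ (1−A)^(1/4) / √d.
T₁ = [1360×0.22/(4×5.67×10⁻⁸×0.595²)]^(1/4) = 247.07 K.
T₂ = [1360×0.36/(4×5.67×10⁻⁸×1.12²)]^(1/4) = 203.68 K.

ΔT ≈ 43.4 K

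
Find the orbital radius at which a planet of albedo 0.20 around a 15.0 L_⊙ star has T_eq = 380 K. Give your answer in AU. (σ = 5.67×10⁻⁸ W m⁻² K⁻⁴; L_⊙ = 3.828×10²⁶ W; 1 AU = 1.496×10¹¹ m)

d ≈ 1.86 AU

L = 15.0 × 3.828×10²⁶ = 5.74×10²⁷ W.
From T_eq⁴ = L(1−A)/(16πσd²): d = √[L(1−A)/(16πσT_eq⁴)].
d = √[5.74×10²⁷ × 0.80 / (16π × 5.67×10⁻⁸ × (380)⁴)] = 2.78×10¹¹ m = 1.86 AU.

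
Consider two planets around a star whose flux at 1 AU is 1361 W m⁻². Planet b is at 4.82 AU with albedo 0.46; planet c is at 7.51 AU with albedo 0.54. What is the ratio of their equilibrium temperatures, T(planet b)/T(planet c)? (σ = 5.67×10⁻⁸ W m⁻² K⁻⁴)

T_eq = [S₀(1−A)/(4σd²)]^(1/4), so T ∝ (1−A)^(1/4) / √d.
T₁ = [1361×0.54/(4×5.67×10⁻⁸×4.82²)]^(1/4) = 108.67 K.
T₂ = [1361×0.46/(4×5.67×10⁻⁸×7.51²)]^(1/4) = 83.64 K.

T₁/T₂ ≈ 1.299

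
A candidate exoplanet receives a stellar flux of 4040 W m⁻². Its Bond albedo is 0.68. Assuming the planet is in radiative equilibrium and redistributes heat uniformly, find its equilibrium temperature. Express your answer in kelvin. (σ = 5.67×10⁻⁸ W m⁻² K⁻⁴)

Energy balance: absorbed = emitted ⇒ πR²·S(1−A) = 4πR²·σT_eq⁴, so T_eq⁴ = S(1−A)/(4σ).
T_eq = [4040 × 0.32 / (4 × 5.67×10⁻⁸)]^(1/4) = (5.70×10⁹)^(1/4) = 275 K.

T_eq ≈ 275 K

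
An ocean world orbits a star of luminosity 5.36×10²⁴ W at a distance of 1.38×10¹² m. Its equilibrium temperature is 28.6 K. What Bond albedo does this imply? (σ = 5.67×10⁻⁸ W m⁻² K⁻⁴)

A ≈ 0.32

Flux: S = L/(4πd²) = 5.36×10²⁴/(4π×(1.38×10¹²)²) = 0.224 W m⁻².
From T_eq⁴ = S(1−A)/(4σ): 1−A = 4σT_eq⁴/S.
1−A = 4 × 5.67×10⁻⁸ × (28.6)⁴ / 0.224 = 0.678.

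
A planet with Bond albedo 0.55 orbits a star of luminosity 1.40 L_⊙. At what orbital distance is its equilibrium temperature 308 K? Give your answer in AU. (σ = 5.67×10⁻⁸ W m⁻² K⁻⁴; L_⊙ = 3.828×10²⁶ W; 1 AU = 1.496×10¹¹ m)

d ≈ 0.648 AU

L = 1.40 × 3.828×10²⁶ = 5.36×10²⁶ W.
From T_eq⁴ = L(1−A)/(16πσd²): d = √[L(1−A)/(16πσT_eq⁴)].
d = √[5.36×10²⁶ × 0.45 / (16π × 5.67×10⁻⁸ × (308)⁴)] = 9.70×10¹⁰ m = 0.648 AU.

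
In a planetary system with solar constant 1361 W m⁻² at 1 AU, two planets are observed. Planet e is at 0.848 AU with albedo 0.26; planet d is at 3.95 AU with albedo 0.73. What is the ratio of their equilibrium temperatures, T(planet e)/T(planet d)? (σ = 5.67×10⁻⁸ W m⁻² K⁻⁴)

T₁/T₂ ≈ 2.777

T_eq = [S₀(1−A)/(4σd²)]^(1/4), so T ∝ (1−A)^(1/4) / √d.
T₁ = [1361×0.74/(4×5.67×10⁻⁸×0.848²)]^(1/4) = 280.33 K.
T₂ = [1361×0.27/(4×5.67×10⁻⁸×3.95²)]^(1/4) = 100.95 K.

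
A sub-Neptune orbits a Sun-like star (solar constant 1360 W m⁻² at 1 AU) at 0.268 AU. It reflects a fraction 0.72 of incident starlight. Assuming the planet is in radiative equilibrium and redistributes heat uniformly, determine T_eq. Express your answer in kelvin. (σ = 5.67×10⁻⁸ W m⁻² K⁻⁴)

Flux at 0.268 AU: S = 1360/0.268² = 1.89×10⁴ W m⁻².
Energy balance: absorbed = emitted ⇒ πR²·S(1−A) = 4πR²·σT_eq⁴, so T_eq⁴ = S(1−A)/(4σ).
T_eq = [1.89×10⁴ × 0.28 / (4 × 5.67×10⁻⁸)]^(1/4) = (2.34×10¹⁰)^(1/4) = 391 K.

T_eq ≈ 391 K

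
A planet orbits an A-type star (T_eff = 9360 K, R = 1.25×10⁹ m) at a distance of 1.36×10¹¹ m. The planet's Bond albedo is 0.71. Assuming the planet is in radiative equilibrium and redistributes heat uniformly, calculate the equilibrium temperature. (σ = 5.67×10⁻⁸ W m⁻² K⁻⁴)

T_eq ≈ 466 K

L = 4πR_⋆²σT_⋆⁴ = 4π(1.25×10⁹)² × 5.67×10⁻⁸ × (9360)⁴ = 8.55×10²⁷ W.
S = L/(4πd²) = 3.68×10⁴ W m⁻².
Energy balance: absorbed = emitted ⇒ πR²·S(1−A) = 4πR²·σT_eq⁴, so T_eq⁴ = S(1−A)/(4σ).
T_eq = [3.68×10⁴ × 0.29 / (4 × 5.67×10⁻⁸)]^(1/4) = (4.70×10¹⁰)^(1/4) = 466 K.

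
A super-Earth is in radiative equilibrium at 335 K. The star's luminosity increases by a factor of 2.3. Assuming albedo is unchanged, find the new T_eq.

T_eq ∝ L^(1/4) · d^(−1/2).
T′ = 335 × 2.3^(1/4) = 413 K.

T_eq ≈ 413 K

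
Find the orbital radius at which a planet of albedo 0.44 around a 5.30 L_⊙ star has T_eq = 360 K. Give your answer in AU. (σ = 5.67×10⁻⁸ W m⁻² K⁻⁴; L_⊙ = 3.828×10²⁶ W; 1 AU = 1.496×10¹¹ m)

L = 5.30 × 3.828×10²⁶ = 2.03×10²⁷ W.
From T_eq⁴ = L(1−A)/(16πσd²): d = √[L(1−A)/(16πσT_eq⁴)].
d = √[2.03×10²⁷ × 0.56 / (16π × 5.67×10⁻⁸ × (360)⁴)] = 1.54×10¹¹ m = 1.03 AU.

d ≈ 1.03 AU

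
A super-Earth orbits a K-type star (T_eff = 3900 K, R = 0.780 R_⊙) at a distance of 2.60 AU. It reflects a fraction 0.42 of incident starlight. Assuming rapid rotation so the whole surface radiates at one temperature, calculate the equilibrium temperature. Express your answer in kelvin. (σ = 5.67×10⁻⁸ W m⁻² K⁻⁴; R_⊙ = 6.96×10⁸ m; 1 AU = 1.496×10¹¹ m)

T_eq ≈ 89.9 K

R_⋆ = 0.780 × 6.96×10⁸ = 5.43×10⁸ m.
d = 2.60 AU = 3.89×10¹¹ m.
L = 4πR_⋆²σT_⋆⁴ = 4π(5.43×10⁸)² × 5.67×10⁻⁸ × (3900)⁴ = 4.86×10²⁵ W.
S = L/(4πd²) = 25.6 W m⁻².
Energy balance: absorbed = emitted ⇒ πR²·S(1−A) = 4πR²·σT_eq⁴, so T_eq⁴ = S(1−A)/(4σ).
T_eq = [25.6 × 0.58 / (4 × 5.67×10⁻⁸)]^(1/4) = (6.53×10⁷)^(1/4) = 89.9 K.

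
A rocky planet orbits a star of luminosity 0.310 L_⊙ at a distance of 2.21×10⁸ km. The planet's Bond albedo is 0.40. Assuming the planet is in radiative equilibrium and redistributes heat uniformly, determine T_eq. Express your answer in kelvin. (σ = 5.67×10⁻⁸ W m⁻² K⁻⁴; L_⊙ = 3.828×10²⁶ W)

T_eq ≈ 150 K

d = 2.21×10⁸ km = 2.21×10¹¹ m.
L = 0.310 × 3.828×10²⁶ = 1.19×10²⁶ W.
Flux: S = L/(4πd²) = 1.19×10²⁶/(4π×(2.21×10¹¹)²) = 193 W m⁻².
Energy balance: absorbed = emitted ⇒ πR²·S(1−A) = 4πR²·σT_eq⁴, so T_eq⁴ = S(1−A)/(4σ).
T_eq = [193 × 0.60 / (4 × 5.67×10⁻⁸)]^(1/4) = (5.12×10⁸)^(1/4) = 150 K.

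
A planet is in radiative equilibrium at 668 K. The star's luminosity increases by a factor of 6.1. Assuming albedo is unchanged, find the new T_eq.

T_eq ∝ L^(1/4) · d^(−1/2).
T′ = 668 × 6.1^(1/4) = 1050 K.

T_eq ≈ 1050 K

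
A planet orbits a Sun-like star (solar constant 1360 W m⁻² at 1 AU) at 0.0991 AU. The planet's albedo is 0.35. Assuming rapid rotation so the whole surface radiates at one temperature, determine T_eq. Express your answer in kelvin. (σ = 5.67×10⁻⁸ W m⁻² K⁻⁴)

T_eq ≈ 794 K

Flux at 0.0991 AU: S = 1360/0.0991² = 1.38×10⁵ W m⁻².
Energy balance: absorbed = emitted ⇒ πR²·S(1−A) = 4πR²·σT_eq⁴, so T_eq⁴ = S(1−A)/(4σ).
T_eq = [1.38×10⁵ × 0.65 / (4 × 5.67×10⁻⁸)]^(1/4) = (3.97×10¹¹)^(1/4) = 794 K.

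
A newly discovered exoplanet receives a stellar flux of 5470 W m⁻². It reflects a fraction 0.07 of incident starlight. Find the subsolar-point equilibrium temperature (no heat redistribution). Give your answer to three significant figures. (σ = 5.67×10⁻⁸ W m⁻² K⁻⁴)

T_ss ≈ 547 K

At the subsolar point the surface absorbs S(1−A) and emits σT⁴ per unit area — no factor of 4, since only the local patch is in balance.
T = [5470 × 0.93 / 5.67×10⁻⁸]^(1/4) = (8.97×10¹⁰)^(1/4) = 547 K.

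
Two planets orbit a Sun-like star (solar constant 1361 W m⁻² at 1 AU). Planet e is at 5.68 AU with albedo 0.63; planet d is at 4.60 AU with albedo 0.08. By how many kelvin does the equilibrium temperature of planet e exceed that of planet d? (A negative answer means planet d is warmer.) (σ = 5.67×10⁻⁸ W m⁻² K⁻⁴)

T_eq = [S₀(1−A)/(4σd²)]^(1/4), so T ∝ (1−A)^(1/4) / √d.
T₁ = [1361×0.37/(4×5.67×10⁻⁸×5.68²)]^(1/4) = 91.08 K.
T₂ = [1361×0.92/(4×5.67×10⁻⁸×4.60²)]^(1/4) = 127.09 K.

ΔT ≈ -36.0 K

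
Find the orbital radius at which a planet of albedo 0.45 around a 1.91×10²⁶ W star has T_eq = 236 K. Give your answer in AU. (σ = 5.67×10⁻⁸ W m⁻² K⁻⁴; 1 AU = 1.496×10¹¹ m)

d ≈ 0.729 AU

From T_eq⁴ = L(1−A)/(16πσd²): d = √[L(1−A)/(16πσT_eq⁴)].
d = √[1.91×10²⁶ × 0.55 / (16π × 5.67×10⁻⁸ × (236)⁴)] = 1.09×10¹¹ m = 0.729 AU.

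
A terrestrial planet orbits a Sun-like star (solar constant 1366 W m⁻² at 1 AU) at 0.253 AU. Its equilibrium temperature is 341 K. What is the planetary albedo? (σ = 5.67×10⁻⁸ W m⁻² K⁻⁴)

Flux at 0.253 AU: S = 1366/0.253² = 2.13×10⁴ W m⁻².
From T_eq⁴ = S(1−A)/(4σ): 1−A = 4σT_eq⁴/S.
1−A = 4 × 5.67×10⁻⁸ × (341)⁴ / 2.13×10⁴ = 0.144.

A ≈ 0.86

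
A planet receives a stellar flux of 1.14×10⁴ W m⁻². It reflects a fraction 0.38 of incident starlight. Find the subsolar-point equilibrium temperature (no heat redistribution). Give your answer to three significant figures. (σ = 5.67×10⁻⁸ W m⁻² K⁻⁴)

At the subsolar point the surface absorbs S(1−A) and emits σT⁴ per unit area — no factor of 4, since only the local patch is in balance.
T = [1.14×10⁴ × 0.62 / 5.67×10⁻⁸]^(1/4) = (1.25×10¹¹)^(1/4) = 594 K.

T_ss ≈ 594 K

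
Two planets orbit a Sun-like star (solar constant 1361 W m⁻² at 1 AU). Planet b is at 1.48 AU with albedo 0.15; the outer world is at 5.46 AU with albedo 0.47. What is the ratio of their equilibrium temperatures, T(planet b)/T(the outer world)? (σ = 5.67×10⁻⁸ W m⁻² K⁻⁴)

T_eq = [S₀(1−A)/(4σd²)]^(1/4), so T ∝ (1−A)^(1/4) / √d.
T₁ = [1361×0.85/(4×5.67×10⁻⁸×1.48²)]^(1/4) = 219.67 K.
T₂ = [1361×0.53/(4×5.67×10⁻⁸×5.46²)]^(1/4) = 101.63 K.

T₁/T₂ ≈ 2.161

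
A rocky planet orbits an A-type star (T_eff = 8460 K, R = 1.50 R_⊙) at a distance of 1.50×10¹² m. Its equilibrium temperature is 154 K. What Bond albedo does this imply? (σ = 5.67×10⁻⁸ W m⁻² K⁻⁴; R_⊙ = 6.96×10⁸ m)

A ≈ 0.09

R_⋆ = 1.50 × 6.96×10⁸ = 1.04×10⁹ m.
L = 4πR_⋆²σT_⋆⁴ = 4π(1.04×10⁹)² × 5.67×10⁻⁸ × (8460)⁴ = 3.98×10²⁷ W.
S = L/(4πd²) = 141 W m⁻².
From T_eq⁴ = S(1−A)/(4σ): 1−A = 4σT_eq⁴/S.
1−A = 4 × 5.67×10⁻⁸ × (154)⁴ / 141 = 0.907.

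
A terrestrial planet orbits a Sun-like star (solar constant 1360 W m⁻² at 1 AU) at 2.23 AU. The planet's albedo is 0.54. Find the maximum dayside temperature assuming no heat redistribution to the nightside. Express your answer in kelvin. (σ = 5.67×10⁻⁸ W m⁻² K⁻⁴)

T_ss ≈ 217 K

Flux at 2.23 AU: S = 1360/2.23² = 273 W m⁻².
With no redistribution each surface element balances locally: S(1−A) = σT⁴.
T = [273 × 0.46 / 5.67×10⁻⁸]^(1/4) = (2.22×10⁹)^(1/4) = 217 K.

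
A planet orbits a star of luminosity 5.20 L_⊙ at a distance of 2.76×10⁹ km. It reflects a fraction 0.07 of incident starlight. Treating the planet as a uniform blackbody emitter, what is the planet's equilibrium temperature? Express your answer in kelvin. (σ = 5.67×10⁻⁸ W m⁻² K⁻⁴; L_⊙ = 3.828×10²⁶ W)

d = 2.76×10⁹ km = 2.76×10¹² m.
L = 5.20 × 3.828×10²⁶ = 1.99×10²⁷ W.
Flux: S = L/(4πd²) = 1.99×10²⁷/(4π×(2.76×10¹²)²) = 20.8 W m⁻².
Energy balance: absorbed = emitted ⇒ πR²·S(1−A) = 4πR²·σT_eq⁴, so T_eq⁴ = S(1−A)/(4σ).
T_eq = [20.8 × 0.93 / (4 × 5.67×10⁻⁸)]^(1/4) = (8.53×10⁷)^(1/4) = 96.1 K.

T_eq ≈ 96.1 K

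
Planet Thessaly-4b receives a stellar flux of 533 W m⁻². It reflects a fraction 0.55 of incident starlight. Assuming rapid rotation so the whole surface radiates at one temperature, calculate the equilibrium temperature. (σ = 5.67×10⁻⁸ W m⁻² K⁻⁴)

Energy balance: absorbed = emitted ⇒ πR²·S(1−A) = 4πR²·σT_eq⁴, so T_eq⁴ = S(1−A)/(4σ).
T_eq = [533 × 0.45 / (4 × 5.67×10⁻⁸)]^(1/4) = (1.06×10⁹)^(1/4) = 180 K.

T_eq ≈ 180 K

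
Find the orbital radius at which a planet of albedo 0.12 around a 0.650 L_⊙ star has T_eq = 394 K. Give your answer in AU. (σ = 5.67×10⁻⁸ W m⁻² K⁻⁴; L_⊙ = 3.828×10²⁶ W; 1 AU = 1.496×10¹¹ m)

L = 0.650 × 3.828×10²⁶ = 2.49×10²⁶ W.
From T_eq⁴ = L(1−A)/(16πσd²): d = √[L(1−A)/(16πσT_eq⁴)].
d = √[2.49×10²⁶ × 0.88 / (16π × 5.67×10⁻⁸ × (394)⁴)] = 5.65×10¹⁰ m = 0.377 AU.

d ≈ 0.377 AU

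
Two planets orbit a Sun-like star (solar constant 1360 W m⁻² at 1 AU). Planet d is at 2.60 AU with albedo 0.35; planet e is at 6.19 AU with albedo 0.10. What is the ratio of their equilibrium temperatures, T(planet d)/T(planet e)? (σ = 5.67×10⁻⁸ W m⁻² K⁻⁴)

T₁/T₂ ≈ 1.422

T_eq = [S₀(1−A)/(4σd²)]^(1/4), so T ∝ (1−A)^(1/4) / √d.
T₁ = [1360×0.65/(4×5.67×10⁻⁸×2.60²)]^(1/4) = 154.96 K.
T₂ = [1360×0.90/(4×5.67×10⁻⁸×6.19²)]^(1/4) = 108.94 K.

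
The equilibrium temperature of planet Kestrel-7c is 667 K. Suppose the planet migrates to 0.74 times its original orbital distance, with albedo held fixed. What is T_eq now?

T_eq ≈ 775 K

T_eq ∝ L^(1/4) · d^(−1/2).
T′ = 667 / 0.74^(1/2) = 775 K.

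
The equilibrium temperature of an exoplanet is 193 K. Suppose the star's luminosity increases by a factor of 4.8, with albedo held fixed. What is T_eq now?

T_eq ≈ 286 K

T_eq ∝ L^(1/4) · d^(−1/2).
T′ = 193 × 4.8^(1/4) = 286 K.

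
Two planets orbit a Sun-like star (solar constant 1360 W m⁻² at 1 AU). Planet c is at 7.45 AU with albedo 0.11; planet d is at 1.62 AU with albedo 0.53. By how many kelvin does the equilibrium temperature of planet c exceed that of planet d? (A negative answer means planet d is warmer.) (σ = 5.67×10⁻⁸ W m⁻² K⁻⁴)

T_eq = [S₀(1−A)/(4σd²)]^(1/4), so T ∝ (1−A)^(1/4) / √d.
T₁ = [1360×0.89/(4×5.67×10⁻⁸×7.45²)]^(1/4) = 99.02 K.
T₂ = [1360×0.47/(4×5.67×10⁻⁸×1.62²)]^(1/4) = 181.03 K.

ΔT ≈ -82.0 K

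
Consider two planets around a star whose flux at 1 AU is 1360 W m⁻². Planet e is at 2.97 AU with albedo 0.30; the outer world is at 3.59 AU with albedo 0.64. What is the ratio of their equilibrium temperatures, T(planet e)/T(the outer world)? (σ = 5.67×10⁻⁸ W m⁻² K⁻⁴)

T₁/T₂ ≈ 1.298

T_eq = [S₀(1−A)/(4σd²)]^(1/4), so T ∝ (1−A)^(1/4) / √d.
T₁ = [1360×0.70/(4×5.67×10⁻⁸×2.97²)]^(1/4) = 147.70 K.
T₂ = [1360×0.36/(4×5.67×10⁻⁸×3.59²)]^(1/4) = 113.76 K.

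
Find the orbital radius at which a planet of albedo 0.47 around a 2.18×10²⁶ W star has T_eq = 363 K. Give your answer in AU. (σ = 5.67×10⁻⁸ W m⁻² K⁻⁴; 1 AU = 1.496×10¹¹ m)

From T_eq⁴ = L(1−A)/(16πσd²): d = √[L(1−A)/(16πσT_eq⁴)].
d = √[2.18×10²⁶ × 0.53 / (16π × 5.67×10⁻⁸ × (363)⁴)] = 4.83×10¹⁰ m = 0.323 AU.

d ≈ 0.323 AU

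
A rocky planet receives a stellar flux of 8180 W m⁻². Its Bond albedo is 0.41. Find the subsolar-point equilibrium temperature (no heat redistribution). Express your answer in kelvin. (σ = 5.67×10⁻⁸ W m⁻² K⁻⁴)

At the subsolar point the surface absorbs S(1−A) and emits σT⁴ per unit area — no factor of 4, since only the local patch is in balance.
T = [8180 × 0.59 / 5.67×10⁻⁸]^(1/4) = (8.51×10¹⁰)^(1/4) = 540 K.

T_ss ≈ 540 K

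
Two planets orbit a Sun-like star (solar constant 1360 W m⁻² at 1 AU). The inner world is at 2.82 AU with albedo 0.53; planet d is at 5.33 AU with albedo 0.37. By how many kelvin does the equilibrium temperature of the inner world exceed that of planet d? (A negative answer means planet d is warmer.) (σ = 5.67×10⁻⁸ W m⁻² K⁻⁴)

T_eq = [S₀(1−A)/(4σd²)]^(1/4), so T ∝ (1−A)^(1/4) / √d.
T₁ = [1360×0.47/(4×5.67×10⁻⁸×2.82²)]^(1/4) = 137.21 K.
T₂ = [1360×0.63/(4×5.67×10⁻⁸×5.33²)]^(1/4) = 107.39 K.

ΔT ≈ 29.8 K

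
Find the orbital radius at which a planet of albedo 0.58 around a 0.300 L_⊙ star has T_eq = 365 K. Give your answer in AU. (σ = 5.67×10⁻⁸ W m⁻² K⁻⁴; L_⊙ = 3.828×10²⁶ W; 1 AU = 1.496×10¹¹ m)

L = 0.300 × 3.828×10²⁶ = 1.15×10²⁶ W.
From T_eq⁴ = L(1−A)/(16πσd²): d = √[L(1−A)/(16πσT_eq⁴)].
d = √[1.15×10²⁶ × 0.42 / (16π × 5.67×10⁻⁸ × (365)⁴)] = 3.09×10¹⁰ m = 0.206 AU.

d ≈ 0.206 AU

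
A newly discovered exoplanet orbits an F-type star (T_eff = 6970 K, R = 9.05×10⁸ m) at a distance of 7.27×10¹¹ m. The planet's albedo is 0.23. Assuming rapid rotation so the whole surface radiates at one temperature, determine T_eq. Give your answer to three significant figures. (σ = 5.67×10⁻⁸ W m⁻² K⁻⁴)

T_eq ≈ 163 K

L = 4πR_⋆²σT_⋆⁴ = 4π(9.05×10⁸)² × 5.67×10⁻⁸ × (6970)⁴ = 1.38×10²⁷ W.
S = L/(4πd²) = 207 W m⁻².
Energy balance: absorbed = emitted ⇒ πR²·S(1−A) = 4πR²·σT_eq⁴, so T_eq⁴ = S(1−A)/(4σ).
T_eq = [207 × 0.77 / (4 × 5.67×10⁻⁸)]^(1/4) = (7.04×10⁸)^(1/4) = 163 K.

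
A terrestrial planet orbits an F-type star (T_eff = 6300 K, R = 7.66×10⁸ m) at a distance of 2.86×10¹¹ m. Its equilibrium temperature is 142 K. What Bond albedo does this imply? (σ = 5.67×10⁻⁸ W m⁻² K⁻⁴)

A ≈ 0.86

L = 4πR_⋆²σT_⋆⁴ = 4π(7.66×10⁸)² × 5.67×10⁻⁸ × (6300)⁴ = 6.59×10²⁶ W.
S = L/(4πd²) = 641 W m⁻².
From T_eq⁴ = S(1−A)/(4σ): 1−A = 4σT_eq⁴/S.
1−A = 4 × 5.67×10⁻⁸ × (142)⁴ / 641 = 0.144.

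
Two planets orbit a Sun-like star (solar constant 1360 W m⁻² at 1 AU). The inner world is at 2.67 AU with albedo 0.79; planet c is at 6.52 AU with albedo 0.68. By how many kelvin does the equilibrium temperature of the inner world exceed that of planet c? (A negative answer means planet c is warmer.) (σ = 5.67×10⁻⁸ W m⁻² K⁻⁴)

ΔT ≈ 33.3 K

T_eq = [S₀(1−A)/(4σd²)]^(1/4), so T ∝ (1−A)^(1/4) / √d.
T₁ = [1360×0.21/(4×5.67×10⁻⁸×2.67²)]^(1/4) = 115.29 K.
T₂ = [1360×0.32/(4×5.67×10⁻⁸×6.52²)]^(1/4) = 81.97 K.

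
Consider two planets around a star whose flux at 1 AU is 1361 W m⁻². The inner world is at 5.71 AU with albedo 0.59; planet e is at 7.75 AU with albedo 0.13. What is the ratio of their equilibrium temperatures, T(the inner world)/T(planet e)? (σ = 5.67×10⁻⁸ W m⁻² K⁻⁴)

T₁/T₂ ≈ 0.965

T_eq = [S₀(1−A)/(4σd²)]^(1/4), so T ∝ (1−A)^(1/4) / √d.
T₁ = [1361×0.41/(4×5.67×10⁻⁸×5.71²)]^(1/4) = 93.20 K.
T₂ = [1361×0.87/(4×5.67×10⁻⁸×7.75²)]^(1/4) = 96.56 K.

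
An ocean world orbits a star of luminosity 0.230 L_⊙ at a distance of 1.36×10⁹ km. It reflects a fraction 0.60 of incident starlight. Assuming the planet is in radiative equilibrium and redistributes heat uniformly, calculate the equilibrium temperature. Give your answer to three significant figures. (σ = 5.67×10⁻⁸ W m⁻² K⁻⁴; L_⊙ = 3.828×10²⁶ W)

T_eq ≈ 50.8 K

d = 1.36×10⁹ km = 1.36×10¹² m.
L = 0.230 × 3.828×10²⁶ = 8.80×10²⁵ W.
Flux: S = L/(4πd²) = 8.80×10²⁵/(4π×(1.36×10¹²)²) = 3.79 W m⁻².
Energy balance: absorbed = emitted ⇒ πR²·S(1−A) = 4πR²·σT_eq⁴, so T_eq⁴ = S(1−A)/(4σ).
T_eq = [3.79 × 0.40 / (4 × 5.67×10⁻⁸)]^(1/4) = (6.68×10⁶)^(1/4) = 50.8 K.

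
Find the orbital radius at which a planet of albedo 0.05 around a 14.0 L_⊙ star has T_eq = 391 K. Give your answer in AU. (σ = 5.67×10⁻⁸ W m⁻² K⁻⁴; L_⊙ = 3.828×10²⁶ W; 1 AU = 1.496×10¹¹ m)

d ≈ 1.85 AU

L = 14.0 × 3.828×10²⁶ = 5.36×10²⁷ W.
From T_eq⁴ = L(1−A)/(16πσd²): d = √[L(1−A)/(16πσT_eq⁴)].
d = √[5.36×10²⁷ × 0.95 / (16π × 5.67×10⁻⁸ × (391)⁴)] = 2.76×10¹¹ m = 1.85 AU.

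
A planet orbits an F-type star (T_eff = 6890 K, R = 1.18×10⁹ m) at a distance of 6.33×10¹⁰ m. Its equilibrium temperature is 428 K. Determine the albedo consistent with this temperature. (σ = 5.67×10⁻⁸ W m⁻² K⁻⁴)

A ≈ 0.83

L = 4πR_⋆²σT_⋆⁴ = 4π(1.18×10⁹)² × 5.67×10⁻⁸ × (6890)⁴ = 2.24×10²⁷ W.
S = L/(4πd²) = 4.44×10⁴ W m⁻².
From T_eq⁴ = S(1−A)/(4σ): 1−A = 4σT_eq⁴/S.
1−A = 4 × 5.67×10⁻⁸ × (428)⁴ / 4.44×10⁴ = 0.171.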